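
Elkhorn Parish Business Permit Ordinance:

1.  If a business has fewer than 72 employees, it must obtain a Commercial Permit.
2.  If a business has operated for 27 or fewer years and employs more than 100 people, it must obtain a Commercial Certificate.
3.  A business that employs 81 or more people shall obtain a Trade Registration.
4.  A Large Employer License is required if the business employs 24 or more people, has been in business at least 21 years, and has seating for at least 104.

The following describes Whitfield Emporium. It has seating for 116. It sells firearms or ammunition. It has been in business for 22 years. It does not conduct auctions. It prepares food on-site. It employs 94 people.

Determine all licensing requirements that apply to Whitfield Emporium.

Large Employer License, Trade Registration

1. employees 94 ≥ 72 → Commercial Permit not required.
2. years in business 22 ≤ 27; employees 94 ≤ 100 → Commercial Certificate not required.
3. employees 94 ≥ 81 → Trade Registration required.
4. employees 94 ≥ 24; years in business 22 ≥ 21; seating 116 ≥ 104 → Large Employer License required.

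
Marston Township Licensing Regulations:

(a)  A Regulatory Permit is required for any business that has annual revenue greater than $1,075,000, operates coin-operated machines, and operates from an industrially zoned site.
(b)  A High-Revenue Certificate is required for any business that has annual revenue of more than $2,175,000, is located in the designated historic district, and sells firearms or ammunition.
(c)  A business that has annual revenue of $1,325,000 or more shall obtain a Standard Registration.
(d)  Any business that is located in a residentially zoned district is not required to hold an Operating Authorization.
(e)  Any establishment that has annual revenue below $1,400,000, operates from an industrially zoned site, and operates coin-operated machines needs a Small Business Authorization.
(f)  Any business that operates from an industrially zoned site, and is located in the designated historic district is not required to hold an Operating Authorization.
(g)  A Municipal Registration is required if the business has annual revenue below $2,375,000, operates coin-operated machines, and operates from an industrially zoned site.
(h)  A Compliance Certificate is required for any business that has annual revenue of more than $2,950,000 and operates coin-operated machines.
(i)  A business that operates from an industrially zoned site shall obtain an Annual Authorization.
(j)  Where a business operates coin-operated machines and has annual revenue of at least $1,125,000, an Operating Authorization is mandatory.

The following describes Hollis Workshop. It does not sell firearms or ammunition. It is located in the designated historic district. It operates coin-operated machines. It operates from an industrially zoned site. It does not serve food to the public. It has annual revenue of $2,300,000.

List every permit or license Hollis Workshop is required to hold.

(a) revenue $2,300,000 > $1,075,000; operates coin-operated machines; operates from an industrially zoned site → Regulatory Permit required.
(b) revenue $2,300,000 > $2,175,000; is located in the designated historic district; does not sell firearms or ammunition → High-Revenue Certificate not required.
(c) revenue $2,300,000 ≥ $1,325,000 → Standard Registration required.
(d) is located in the designated historic district (not: is located in a residentially zoned district) → Operating Authorization exemption does not apply.
(e) revenue $2,300,000 ≥ $1,400,000; operates from an industrially zoned site; operates coin-operated machines → Small Business Authorization not required.
(f) operates from an industrially zoned site; is located in the designated historic district → exempt from Operating Authorization.
(g) revenue $2,300,000 < $2,375,000; operates coin-operated machines; operates from an industrially zoned site → Municipal Registration required.
(h) revenue $2,300,000 ≤ $2,950,000; operates coin-operated machines → Compliance Certificate not required.
(i) operates from an industrially zoned site → Annual Authorization required.
(j) operates coin-operated machines; revenue $2,300,000 ≥ $1,125,000 → Operating Authorization required.

Annual Authorization, Municipal Registration, Regulatory Permit, Standard Registration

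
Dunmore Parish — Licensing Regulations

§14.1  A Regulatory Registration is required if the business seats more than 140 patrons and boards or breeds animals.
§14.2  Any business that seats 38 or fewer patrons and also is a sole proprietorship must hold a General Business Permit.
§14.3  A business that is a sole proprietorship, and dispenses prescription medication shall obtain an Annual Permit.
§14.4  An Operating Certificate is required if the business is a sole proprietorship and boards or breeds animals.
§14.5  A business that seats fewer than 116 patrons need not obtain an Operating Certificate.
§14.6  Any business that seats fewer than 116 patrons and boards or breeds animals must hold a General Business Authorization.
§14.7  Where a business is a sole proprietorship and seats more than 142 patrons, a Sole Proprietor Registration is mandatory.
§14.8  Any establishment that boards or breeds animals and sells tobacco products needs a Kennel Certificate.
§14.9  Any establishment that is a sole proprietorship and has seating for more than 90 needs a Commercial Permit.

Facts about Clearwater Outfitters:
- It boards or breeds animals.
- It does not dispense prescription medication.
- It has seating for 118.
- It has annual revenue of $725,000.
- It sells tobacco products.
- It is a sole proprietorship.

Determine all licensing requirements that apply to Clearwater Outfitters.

§14.1 seating 118 ≤ 140; boards or breeds animals → Regulatory Registration not required.
§14.2 seating 118 > 38; is a sole proprietorship → General Business Permit not required.
§14.3 is a sole proprietorship; does not dispense prescription medication → Annual Permit not required.
§14.4 is a sole proprietorship; boards or breeds animals → Operating Certificate required.
§14.5 seating 118 ≥ 116 → Operating Certificate exemption does not apply.
§14.6 seating 118 ≥ 116; boards or breeds animals → General Business Authorization not required.
§14.7 is a sole proprietorship; seating 118 ≤ 142 → Sole Proprietor Registration not required.
§14.8 boards or breeds animals; sells tobacco products → Kennel Certificate required.
§14.9 is a sole proprietorship; seating 118 > 90 → Commercial Permit required.

Commercial Permit, Kennel Certificate, Operating Certificate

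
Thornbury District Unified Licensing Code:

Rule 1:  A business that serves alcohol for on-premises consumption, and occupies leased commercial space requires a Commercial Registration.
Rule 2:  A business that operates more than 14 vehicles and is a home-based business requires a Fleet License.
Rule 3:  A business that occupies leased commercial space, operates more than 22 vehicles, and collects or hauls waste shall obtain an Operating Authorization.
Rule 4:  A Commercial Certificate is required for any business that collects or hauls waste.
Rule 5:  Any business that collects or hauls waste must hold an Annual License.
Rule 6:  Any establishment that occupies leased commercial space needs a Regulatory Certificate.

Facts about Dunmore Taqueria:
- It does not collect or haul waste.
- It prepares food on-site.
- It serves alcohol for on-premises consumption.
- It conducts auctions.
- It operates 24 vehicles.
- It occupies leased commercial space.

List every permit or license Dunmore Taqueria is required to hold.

Commercial Registration, Regulatory Certificate

Rule 1: serves alcohol for on-premises consumption; occupies leased commercial space → Commercial Registration required.
Rule 2: vehicles 24 > 14; occupies leased commercial space (not: is a home-based business) → Fleet License not required.
Rule 3: occupies leased commercial space; vehicles 24 > 22; does not collect or haul waste → Operating Authorization not required.
Rule 4: does not collect or haul waste → Commercial Certificate not required.
Rule 5: does not collect or haul waste → Annual License not required.
Rule 6: occupies leased commercial space → Regulatory Certificate required.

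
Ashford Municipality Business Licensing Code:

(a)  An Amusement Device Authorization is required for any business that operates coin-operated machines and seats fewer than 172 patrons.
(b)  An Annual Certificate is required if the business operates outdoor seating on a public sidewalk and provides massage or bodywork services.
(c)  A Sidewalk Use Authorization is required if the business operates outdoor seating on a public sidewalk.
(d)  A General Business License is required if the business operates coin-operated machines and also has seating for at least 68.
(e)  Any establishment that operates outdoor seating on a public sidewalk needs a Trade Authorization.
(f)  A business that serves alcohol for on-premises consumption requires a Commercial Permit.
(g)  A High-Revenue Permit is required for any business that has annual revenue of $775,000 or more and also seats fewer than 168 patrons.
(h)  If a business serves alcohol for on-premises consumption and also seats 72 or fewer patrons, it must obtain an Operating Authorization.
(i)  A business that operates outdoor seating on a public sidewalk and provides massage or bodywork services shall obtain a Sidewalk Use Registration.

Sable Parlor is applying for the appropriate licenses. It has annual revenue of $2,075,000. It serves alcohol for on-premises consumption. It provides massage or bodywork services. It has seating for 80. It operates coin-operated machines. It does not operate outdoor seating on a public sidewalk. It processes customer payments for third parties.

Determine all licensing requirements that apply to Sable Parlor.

(a) operates coin-operated machines; seating 80 < 172 → Amusement Device Authorization required.
(b) does not operate outdoor seating on a public sidewalk; provides massage or bodywork services → Annual Certificate not required.
(c) does not operate outdoor seating on a public sidewalk → Sidewalk Use Authorization not required.
(d) operates coin-operated machines; seating 80 ≥ 68 → General Business License required.
(e) does not operate outdoor seating on a public sidewalk → Trade Authorization not required.
(f) serves alcohol for on-premises consumption → Commercial Permit required.
(g) revenue $2,075,000 ≥ $775,000; seating 80 < 168 → High-Revenue Permit required.
(h) serves alcohol for on-premises consumption; seating 80 > 72 → Operating Authorization not required.
(i) does not operate outdoor seating on a public sidewalk; provides massage or bodywork services → Sidewalk Use Registration not required.

Amusement Device Authorization, Commercial Permit, General Business License, High-Revenue Permit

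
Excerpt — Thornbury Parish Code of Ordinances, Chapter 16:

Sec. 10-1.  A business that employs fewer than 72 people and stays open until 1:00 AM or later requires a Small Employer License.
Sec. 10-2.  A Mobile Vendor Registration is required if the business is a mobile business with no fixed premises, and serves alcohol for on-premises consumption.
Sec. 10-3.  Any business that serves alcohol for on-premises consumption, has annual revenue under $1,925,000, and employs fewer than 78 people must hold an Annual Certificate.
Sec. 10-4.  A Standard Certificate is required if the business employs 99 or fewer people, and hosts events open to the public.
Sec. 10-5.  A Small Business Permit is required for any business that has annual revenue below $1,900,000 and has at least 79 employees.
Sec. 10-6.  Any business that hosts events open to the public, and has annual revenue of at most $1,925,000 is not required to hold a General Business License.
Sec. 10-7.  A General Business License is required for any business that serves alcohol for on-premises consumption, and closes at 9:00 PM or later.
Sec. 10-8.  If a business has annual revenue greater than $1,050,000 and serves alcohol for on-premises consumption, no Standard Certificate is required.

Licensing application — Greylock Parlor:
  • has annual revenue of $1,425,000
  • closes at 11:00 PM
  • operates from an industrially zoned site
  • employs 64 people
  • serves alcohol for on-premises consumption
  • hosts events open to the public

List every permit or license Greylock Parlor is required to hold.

Annual Certificate

Sec. 10-1. employees 64 < 72; closes 11:00 PM, at/before 1:00 AM → Small Employer License not required.
Sec. 10-2. operates from an industrially zoned site (not: is a mobile business with no fixed premises); serves alcohol for on-premises consumption → Mobile Vendor Registration not required.
Sec. 10-3. serves alcohol for on-premises consumption; revenue $1,425,000 < $1,925,000; employees 64 < 78 → Annual Certificate required.
Sec. 10-4. employees 64 ≤ 99; hosts events open to the public → Standard Certificate required.
Sec. 10-5. revenue $1,425,000 < $1,900,000; employees 64 < 79 → Small Business Permit not required.
Sec. 10-6. hosts events open to the public; revenue $1,425,000 ≤ $1,925,000 → exempt from General Business License.
Sec. 10-7. serves alcohol for on-premises consumption; closes 11:00 PM, after 9:00 PM → General Business License required.
Sec. 10-8. revenue $1,425,000 > $1,050,000; serves alcohol for on-premises consumption → exempt from Standard Certificate.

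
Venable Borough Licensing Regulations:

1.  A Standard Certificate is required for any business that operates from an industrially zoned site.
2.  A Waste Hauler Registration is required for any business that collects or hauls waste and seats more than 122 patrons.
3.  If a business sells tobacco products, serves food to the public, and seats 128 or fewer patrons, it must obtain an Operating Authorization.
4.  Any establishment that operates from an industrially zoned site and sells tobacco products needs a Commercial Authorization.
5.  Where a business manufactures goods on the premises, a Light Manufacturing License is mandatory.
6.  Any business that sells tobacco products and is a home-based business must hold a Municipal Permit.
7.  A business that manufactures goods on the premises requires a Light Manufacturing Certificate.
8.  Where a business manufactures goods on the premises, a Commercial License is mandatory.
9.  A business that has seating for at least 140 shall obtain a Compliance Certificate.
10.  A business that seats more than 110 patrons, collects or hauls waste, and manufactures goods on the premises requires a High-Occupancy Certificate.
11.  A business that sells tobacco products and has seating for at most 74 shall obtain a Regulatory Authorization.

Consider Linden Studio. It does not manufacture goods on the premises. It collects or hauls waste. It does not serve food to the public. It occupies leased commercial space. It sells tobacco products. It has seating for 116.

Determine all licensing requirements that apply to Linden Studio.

None

1. occupies leased commercial space (not: operates from an industrially zoned site) → Standard Certificate not required.
2. collects or hauls waste; seating 116 ≤ 122 → Waste Hauler Registration not required.
3. sells tobacco products; does not serve food to the public; seating 116 ≤ 128 → Operating Authorization not required.
4. occupies leased commercial space (not: operates from an industrially zoned site); sells tobacco products → Commercial Authorization not required.
5. does not manufacture goods on the premises → Light Manufacturing License not required.
6. sells tobacco products; occupies leased commercial space (not: is a home-based business) → Municipal Permit not required.
7. does not manufacture goods on the premises → Light Manufacturing Certificate not required.
8. does not manufacture goods on the premises → Commercial License not required.
9. seating 116 < 140 → Compliance Certificate not required.
10. seating 116 > 110; collects or hauls waste; does not manufacture goods on the premises → High-Occupancy Certificate not required.
11. sells tobacco products; seating 116 > 74 → Regulatory Authorization not required.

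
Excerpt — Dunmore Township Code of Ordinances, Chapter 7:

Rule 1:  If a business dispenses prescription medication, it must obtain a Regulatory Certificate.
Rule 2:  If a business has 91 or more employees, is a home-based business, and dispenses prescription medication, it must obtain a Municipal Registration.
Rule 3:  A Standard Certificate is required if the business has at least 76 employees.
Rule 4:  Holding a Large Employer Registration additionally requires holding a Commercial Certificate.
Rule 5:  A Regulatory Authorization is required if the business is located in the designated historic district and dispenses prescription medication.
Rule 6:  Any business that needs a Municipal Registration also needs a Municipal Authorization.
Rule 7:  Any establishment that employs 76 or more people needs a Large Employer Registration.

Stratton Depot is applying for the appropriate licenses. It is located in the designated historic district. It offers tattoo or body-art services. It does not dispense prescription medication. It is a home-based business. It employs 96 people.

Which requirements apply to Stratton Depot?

Commercial Certificate, Large Employer Registration, Standard Certificate

Rule 1: does not dispense prescription medication → Regulatory Certificate not required.
Rule 2: employees 96 ≥ 91; is a home-based business; does not dispense prescription medication → Municipal Registration not required.
Rule 3: employees 96 ≥ 76 → Standard Certificate required.
Rule 4: Large Employer Registration is required → Commercial Certificate also required.
Rule 5: is located in the designated historic district; does not dispense prescription medication → Regulatory Authorization not required.
Rule 6: Municipal Registration is not required → no effect.
Rule 7: employees 96 ≥ 76 → Large Employer Registration required.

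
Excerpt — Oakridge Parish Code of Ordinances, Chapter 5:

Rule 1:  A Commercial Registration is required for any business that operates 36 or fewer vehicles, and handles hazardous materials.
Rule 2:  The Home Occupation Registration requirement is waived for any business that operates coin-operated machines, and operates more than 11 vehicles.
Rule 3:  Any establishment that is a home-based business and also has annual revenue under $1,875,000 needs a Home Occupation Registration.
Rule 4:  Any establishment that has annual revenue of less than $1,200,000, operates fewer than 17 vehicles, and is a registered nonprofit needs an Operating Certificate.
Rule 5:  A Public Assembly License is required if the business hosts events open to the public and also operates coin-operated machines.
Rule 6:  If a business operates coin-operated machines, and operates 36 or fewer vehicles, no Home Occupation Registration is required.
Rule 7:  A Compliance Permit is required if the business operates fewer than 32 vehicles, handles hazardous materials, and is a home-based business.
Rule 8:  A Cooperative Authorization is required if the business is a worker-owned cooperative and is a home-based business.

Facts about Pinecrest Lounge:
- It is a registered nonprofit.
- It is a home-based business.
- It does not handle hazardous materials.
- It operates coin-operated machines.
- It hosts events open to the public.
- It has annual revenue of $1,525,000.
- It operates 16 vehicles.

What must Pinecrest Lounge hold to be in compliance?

Public Assembly License

Rule 1: vehicles 16 ≤ 36; does not handle hazardous materials → Commercial Registration not required.
Rule 2: operates coin-operated machines; vehicles 16 > 11 → exempt from Home Occupation Registration.
Rule 3: is a home-based business; revenue $1,525,000 < $1,875,000 → Home Occupation Registration required.
Rule 4: revenue $1,525,000 ≥ $1,200,000; vehicles 16 < 17; is a registered nonprofit → Operating Certificate not required.
Rule 5: hosts events open to the public; operates coin-operated machines → Public Assembly License required.
Rule 6: operates coin-operated machines; vehicles 16 ≤ 36 → exempt from Home Occupation Registration.
Rule 7: vehicles 16 < 32; does not handle hazardous materials; is a home-based business → Compliance Permit not required.
Rule 8: is a registered nonprofit (not: is a worker-owned cooperative); is a home-based business → Cooperative Authorization not required.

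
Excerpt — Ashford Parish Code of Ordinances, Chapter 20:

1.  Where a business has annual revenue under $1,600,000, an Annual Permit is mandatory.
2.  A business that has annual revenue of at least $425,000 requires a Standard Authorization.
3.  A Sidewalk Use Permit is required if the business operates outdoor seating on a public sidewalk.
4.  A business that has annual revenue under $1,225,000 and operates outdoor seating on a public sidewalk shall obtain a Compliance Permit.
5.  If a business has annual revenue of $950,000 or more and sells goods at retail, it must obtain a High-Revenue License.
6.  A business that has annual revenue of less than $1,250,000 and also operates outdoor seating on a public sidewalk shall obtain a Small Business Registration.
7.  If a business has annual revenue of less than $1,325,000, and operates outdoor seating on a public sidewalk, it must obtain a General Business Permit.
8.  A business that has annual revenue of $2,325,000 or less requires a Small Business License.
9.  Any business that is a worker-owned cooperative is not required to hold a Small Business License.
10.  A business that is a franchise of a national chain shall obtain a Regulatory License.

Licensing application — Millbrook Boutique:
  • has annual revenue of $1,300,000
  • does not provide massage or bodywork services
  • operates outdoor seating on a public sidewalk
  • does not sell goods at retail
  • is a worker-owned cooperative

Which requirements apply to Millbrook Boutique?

1. revenue $1,300,000 < $1,600,000 → Annual Permit required.
2. revenue $1,300,000 ≥ $425,000 → Standard Authorization required.
3. operates outdoor seating on a public sidewalk → Sidewalk Use Permit required.
4. revenue $1,300,000 ≥ $1,225,000; operates outdoor seating on a public sidewalk → Compliance Permit not required.
5. revenue $1,300,000 ≥ $950,000; does not sell goods at retail → High-Revenue License not required.
6. revenue $1,300,000 ≥ $1,250,000; operates outdoor seating on a public sidewalk → Small Business Registration not required.
7. revenue $1,300,000 < $1,325,000; operates outdoor seating on a public sidewalk → General Business Permit required.
8. revenue $1,300,000 ≤ $2,325,000 → Small Business License required.
9. is a worker-owned cooperative → exempt from Small Business License.
10. is a worker-owned cooperative (not: is a franchise of a national chain) → Regulatory License not required.

Annual Permit, General Business Permit, Sidewalk Use Permit, Standard Authorization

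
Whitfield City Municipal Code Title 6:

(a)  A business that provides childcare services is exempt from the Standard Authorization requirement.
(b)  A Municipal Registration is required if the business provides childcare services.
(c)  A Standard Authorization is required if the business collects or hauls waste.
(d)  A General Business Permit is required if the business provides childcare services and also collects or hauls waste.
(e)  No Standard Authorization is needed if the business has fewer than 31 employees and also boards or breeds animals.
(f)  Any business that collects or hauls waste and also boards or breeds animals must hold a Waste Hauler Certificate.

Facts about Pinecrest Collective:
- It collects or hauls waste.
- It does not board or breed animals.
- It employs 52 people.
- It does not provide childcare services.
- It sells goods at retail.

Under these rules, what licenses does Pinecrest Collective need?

(a) does not provide childcare services → Standard Authorization exemption does not apply.
(b) does not provide childcare services → Municipal Registration not required.
(c) collects or hauls waste → Standard Authorization required.
(d) does not provide childcare services; collects or hauls waste → General Business Permit not required.
(e) employees 52 ≥ 31; does not board or breed animals → Standard Authorization exemption does not apply.
(f) collects or hauls waste; does not board or breed animals → Waste Hauler Certificate not required.

Standard Authorization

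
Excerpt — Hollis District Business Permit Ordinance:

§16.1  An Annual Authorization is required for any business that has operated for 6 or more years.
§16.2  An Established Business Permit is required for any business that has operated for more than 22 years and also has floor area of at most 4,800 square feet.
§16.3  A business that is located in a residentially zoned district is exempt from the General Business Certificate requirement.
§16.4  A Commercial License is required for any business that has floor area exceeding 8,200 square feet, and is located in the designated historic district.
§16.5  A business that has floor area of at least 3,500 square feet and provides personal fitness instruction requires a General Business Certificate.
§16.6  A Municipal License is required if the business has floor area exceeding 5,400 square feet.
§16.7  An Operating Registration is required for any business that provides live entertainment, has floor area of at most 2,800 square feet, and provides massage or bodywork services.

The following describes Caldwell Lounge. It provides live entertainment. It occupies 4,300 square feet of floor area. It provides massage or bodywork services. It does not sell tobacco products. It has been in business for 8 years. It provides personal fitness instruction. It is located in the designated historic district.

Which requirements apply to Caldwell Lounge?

§16.1 years in business 8 ≥ 6 → Annual Authorization required.
§16.2 years in business 8 ≤ 22; floor area 4,300 square feet ≤ 4,800 square feet → Established Business Permit not required.
§16.3 is located in the designated historic district (not: is located in a residentially zoned district) → General Business Certificate exemption does not apply.
§16.4 floor area 4,300 square feet ≤ 8,200 square feet; is located in the designated historic district → Commercial License not required.
§16.5 floor area 4,300 square feet ≥ 3,500 square feet; provides personal fitness instruction → General Business Certificate required.
§16.6 floor area 4,300 square feet ≤ 5,400 square feet → Municipal License not required.
§16.7 provides live entertainment; floor area 4,300 square feet > 2,800 square feet; provides massage or bodywork services → Operating Registration not required.

Annual Authorization, General Business Certificate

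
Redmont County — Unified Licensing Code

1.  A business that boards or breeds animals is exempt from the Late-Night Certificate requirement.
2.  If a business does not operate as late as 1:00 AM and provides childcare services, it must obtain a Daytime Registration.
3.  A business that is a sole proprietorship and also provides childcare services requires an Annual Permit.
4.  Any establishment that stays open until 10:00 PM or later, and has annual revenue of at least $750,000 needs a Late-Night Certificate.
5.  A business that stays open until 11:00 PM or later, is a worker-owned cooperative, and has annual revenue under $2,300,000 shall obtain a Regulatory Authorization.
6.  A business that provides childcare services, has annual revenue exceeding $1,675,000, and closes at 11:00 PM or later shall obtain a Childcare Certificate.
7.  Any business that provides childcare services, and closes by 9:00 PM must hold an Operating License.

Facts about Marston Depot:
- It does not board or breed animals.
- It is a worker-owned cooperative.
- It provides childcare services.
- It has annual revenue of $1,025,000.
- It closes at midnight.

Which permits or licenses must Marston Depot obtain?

1. does not board or breed animals → Late-Night Certificate exemption does not apply.
2. closes midnight, at/before 1:00 AM; provides childcare services → Daytime Registration required.
3. is a worker-owned cooperative (not: is a sole proprietorship); provides childcare services → Annual Permit not required.
4. closes midnight, after 10:00 PM; revenue $1,025,000 ≥ $750,000 → Late-Night Certificate required.
5. closes midnight, after 11:00 PM; is a worker-owned cooperative; revenue $1,025,000 < $2,300,000 → Regulatory Authorization required.
6. provides childcare services; revenue $1,025,000 ≤ $1,675,000; closes midnight, after 11:00 PM → Childcare Certificate not required.
7. provides childcare services; closes midnight, after 9:00 PM → Operating License not required.

Daytime Registration, Late-Night Certificate, Regulatory Authorization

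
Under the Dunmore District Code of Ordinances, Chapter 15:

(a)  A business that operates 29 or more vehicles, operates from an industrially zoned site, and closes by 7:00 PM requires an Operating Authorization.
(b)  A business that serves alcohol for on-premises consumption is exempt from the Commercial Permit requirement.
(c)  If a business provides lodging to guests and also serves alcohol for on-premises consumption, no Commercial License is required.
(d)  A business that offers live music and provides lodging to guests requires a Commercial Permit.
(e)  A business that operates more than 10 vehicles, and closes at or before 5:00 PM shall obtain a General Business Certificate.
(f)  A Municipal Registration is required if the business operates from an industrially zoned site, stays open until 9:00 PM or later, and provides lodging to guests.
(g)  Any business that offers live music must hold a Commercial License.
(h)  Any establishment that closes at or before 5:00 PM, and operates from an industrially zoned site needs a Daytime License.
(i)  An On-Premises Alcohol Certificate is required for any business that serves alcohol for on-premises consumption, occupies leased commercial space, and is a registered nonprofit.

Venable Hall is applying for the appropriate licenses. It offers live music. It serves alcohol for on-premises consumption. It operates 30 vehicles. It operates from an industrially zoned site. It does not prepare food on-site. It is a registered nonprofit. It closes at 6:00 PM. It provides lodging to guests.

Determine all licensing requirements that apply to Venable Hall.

Operating Authorization

(a) vehicles 30 ≥ 29; operates from an industrially zoned site; closes 6:00 PM, at/before 7:00 PM → Operating Authorization required.
(b) serves alcohol for on-premises consumption → exempt from Commercial Permit.
(c) provides lodging to guests; serves alcohol for on-premises consumption → exempt from Commercial License.
(d) offers live music; provides lodging to guests → Commercial Permit required.
(e) vehicles 30 > 10; closes 6:00 PM, after 5:00 PM → General Business Certificate not required.
(f) operates from an industrially zoned site; closes 6:00 PM, at/before 9:00 PM; provides lodging to guests → Municipal Registration not required.
(g) offers live music → Commercial License required.
(h) closes 6:00 PM, after 5:00 PM; operates from an industrially zoned site → Daytime License not required.
(i) serves alcohol for on-premises consumption; operates from an industrially zoned site (not: occupies leased commercial space); is a registered nonprofit → On-Premises Alcohol Certificate not required.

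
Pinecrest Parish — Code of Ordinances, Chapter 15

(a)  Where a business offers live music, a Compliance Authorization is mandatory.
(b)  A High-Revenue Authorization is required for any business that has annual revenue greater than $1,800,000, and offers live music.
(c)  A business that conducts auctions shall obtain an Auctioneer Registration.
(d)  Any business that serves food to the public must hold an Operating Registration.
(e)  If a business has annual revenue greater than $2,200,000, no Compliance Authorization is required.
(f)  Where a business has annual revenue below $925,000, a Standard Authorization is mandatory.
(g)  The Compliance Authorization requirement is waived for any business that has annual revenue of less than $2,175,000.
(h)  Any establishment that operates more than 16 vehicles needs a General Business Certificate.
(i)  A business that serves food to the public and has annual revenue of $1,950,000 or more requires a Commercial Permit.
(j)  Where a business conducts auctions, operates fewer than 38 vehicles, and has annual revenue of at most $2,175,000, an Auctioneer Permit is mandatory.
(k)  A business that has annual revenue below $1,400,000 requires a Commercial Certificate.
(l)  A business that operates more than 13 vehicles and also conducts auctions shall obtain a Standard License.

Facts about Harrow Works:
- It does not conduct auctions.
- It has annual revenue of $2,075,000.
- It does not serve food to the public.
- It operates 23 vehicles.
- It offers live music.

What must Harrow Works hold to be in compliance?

General Business Certificate, High-Revenue Authorization

(a) offers live music → Compliance Authorization required.
(b) revenue $2,075,000 > $1,800,000; offers live music → High-Revenue Authorization required.
(c) does not conduct auctions → Auctioneer Registration not required.
(d) does not serve food to the public → Operating Registration not required.
(e) revenue $2,075,000 ≤ $2,200,000 → Compliance Authorization exemption does not apply.
(f) revenue $2,075,000 ≥ $925,000 → Standard Authorization not required.
(g) revenue $2,075,000 < $2,175,000 → exempt from Compliance Authorization.
(h) vehicles 23 > 16 → General Business Certificate required.
(i) does not serve food to the public; revenue $2,075,000 ≥ $1,950,000 → Commercial Permit not required.
(j) does not conduct auctions; vehicles 23 < 38; revenue $2,075,000 ≤ $2,175,000 → Auctioneer Permit not required.
(k) revenue $2,075,000 ≥ $1,400,000 → Commercial Certificate not required.
(l) vehicles 23 > 13; does not conduct auctions → Standard License not required.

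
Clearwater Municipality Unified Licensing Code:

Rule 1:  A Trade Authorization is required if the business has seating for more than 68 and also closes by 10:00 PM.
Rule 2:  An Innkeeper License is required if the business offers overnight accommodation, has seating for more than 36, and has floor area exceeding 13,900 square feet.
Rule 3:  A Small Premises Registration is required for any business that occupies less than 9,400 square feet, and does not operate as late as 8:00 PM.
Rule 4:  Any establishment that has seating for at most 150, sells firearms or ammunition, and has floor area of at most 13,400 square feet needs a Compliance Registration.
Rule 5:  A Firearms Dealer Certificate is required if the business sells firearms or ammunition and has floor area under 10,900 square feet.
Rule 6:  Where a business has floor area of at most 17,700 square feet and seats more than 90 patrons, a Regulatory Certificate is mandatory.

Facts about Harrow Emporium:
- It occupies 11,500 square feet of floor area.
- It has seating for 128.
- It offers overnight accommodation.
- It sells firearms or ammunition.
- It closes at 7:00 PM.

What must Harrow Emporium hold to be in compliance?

Rule 1: seating 128 > 68; closes 7:00 PM, at/before 10:00 PM → Trade Authorization required.
Rule 2: offers overnight accommodation; seating 128 > 36; floor area 11,500 square feet ≤ 13,900 square feet → Innkeeper License not required.
Rule 3: floor area 11,500 square feet ≥ 9,400 square feet; closes 7:00 PM, at/before 8:00 PM → Small Premises Registration not required.
Rule 4: seating 128 ≤ 150; sells firearms or ammunition; floor area 11,500 square feet ≤ 13,400 square feet → Compliance Registration required.
Rule 5: sells firearms or ammunition; floor area 11,500 square feet ≥ 10,900 square feet → Firearms Dealer Certificate not required.
Rule 6: floor area 11,500 square feet ≤ 17,700 square feet; seating 128 > 90 → Regulatory Certificate required.

Compliance Registration, Regulatory Certificate, Trade Authorization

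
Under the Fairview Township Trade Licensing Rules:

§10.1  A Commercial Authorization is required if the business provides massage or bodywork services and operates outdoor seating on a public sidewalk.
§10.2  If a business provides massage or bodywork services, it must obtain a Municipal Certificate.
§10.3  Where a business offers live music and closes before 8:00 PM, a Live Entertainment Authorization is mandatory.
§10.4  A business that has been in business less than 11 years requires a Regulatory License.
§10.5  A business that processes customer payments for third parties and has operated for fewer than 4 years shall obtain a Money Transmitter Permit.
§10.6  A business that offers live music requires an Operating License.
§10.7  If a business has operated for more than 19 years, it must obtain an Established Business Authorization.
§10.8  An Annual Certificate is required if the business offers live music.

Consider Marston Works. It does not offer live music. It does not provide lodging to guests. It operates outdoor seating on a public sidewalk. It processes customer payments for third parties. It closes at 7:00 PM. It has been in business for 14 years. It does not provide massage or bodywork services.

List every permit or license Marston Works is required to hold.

§10.1 does not provide massage or bodywork services; operates outdoor seating on a public sidewalk → Commercial Authorization not required.
§10.2 does not provide massage or bodywork services → Municipal Certificate not required.
§10.3 does not offer live music; closes 7:00 PM, at/before 8:00 PM → Live Entertainment Authorization not required.
§10.4 years in business 14 ≥ 11 → Regulatory License not required.
§10.5 processes customer payments for third parties; years in business 14 ≥ 4 → Money Transmitter Permit not required.
§10.6 does not offer live music → Operating License not required.
§10.7 years in business 14 ≤ 19 → Established Business Authorization not required.
§10.8 does not offer live music → Annual Certificate not required.

None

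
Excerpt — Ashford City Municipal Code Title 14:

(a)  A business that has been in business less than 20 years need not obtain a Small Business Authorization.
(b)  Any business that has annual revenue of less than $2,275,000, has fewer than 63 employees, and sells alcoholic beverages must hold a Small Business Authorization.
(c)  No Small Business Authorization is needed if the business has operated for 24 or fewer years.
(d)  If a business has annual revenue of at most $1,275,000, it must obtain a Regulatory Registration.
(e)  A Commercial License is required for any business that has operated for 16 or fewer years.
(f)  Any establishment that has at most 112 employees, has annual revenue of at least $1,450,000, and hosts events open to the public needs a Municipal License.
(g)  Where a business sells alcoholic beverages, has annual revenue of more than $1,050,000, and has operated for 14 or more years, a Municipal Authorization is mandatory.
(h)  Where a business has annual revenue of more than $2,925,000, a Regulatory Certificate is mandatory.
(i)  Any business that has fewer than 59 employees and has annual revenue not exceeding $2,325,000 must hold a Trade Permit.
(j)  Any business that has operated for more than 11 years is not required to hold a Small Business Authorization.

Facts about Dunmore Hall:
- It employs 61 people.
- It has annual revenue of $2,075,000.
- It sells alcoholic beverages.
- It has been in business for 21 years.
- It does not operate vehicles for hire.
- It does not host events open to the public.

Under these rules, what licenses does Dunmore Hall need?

Municipal Authorization

(a) years in business 21 ≥ 20 → Small Business Authorization exemption does not apply.
(b) revenue $2,075,000 < $2,275,000; employees 61 < 63; sells alcoholic beverages → Small Business Authorization required.
(c) years in business 21 ≤ 24 → exempt from Small Business Authorization.
(d) revenue $2,075,000 > $1,275,000 → Regulatory Registration not required.
(e) years in business 21 > 16 → Commercial License not required.
(f) employees 61 ≤ 112; revenue $2,075,000 ≥ $1,450,000; does not host events open to the public → Municipal License not required.
(g) sells alcoholic beverages; revenue $2,075,000 > $1,050,000; years in business 21 ≥ 14 → Municipal Authorization required.
(h) revenue $2,075,000 ≤ $2,925,000 → Regulatory Certificate not required.
(i) employees 61 ≥ 59; revenue $2,075,000 ≤ $2,325,000 → Trade Permit not required.
(j) years in business 21 > 11 → exempt from Small Business Authorization.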